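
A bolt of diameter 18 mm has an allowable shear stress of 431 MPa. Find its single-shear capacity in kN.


A = pi * d^2 / 4 = pi * 18^2 / 4 = 254.469 mm^2
V = f_v * A / 1000 = 431 * 254.469 / 1000
= 109.6761 kN

109.6761 kN


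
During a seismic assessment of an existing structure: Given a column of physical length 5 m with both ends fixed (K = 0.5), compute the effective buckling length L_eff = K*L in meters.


L_eff = K * L
= 0.5 * 5
= 2.5 m

2.5 m


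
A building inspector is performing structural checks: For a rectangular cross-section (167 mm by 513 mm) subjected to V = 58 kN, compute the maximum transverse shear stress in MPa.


A = b * h = 167 * 513 = 85671 mm^2
V = 58 kN = 58000.0 N
tau_max = 1.5 * V / A = 1.5 * 58000.0 / 85671
= 1.0155 MPa

1.0155 MPa


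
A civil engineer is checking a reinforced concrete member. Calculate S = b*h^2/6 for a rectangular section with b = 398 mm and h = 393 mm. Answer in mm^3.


S = b * h^2 / 6
= 398 * 393^2 / 6
= 398 * 154449 / 6
= 10245117.0 mm^3

10245117.0 mm^3


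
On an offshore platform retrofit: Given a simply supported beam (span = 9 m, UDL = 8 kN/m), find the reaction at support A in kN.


Total load = w * L = 8 * 9 = 72 kN
By symmetry, each reaction R = total / 2 = 72 / 2 = 36.0 kN

36.0 kN


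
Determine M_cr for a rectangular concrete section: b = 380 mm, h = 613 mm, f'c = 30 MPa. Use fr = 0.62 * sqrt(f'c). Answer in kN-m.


fr = 0.62 * sqrt(30) = 0.62 * 5.4772 = 3.3959 MPa
I = 380 * 613^3 / 12 = 7294302571.67 mm^4
y_t = 306.5 mm
M_cr = fr * I / y_t = 3.3959 * 7294302571.67 / 306.5 N-mm
= 80.8175 kN-m

80.8175 kN-m


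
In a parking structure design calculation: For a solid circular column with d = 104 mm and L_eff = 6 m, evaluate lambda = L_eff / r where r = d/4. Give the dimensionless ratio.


Radius of gyration r = d / 4 = 104 / 4 = 26.0 mm
L_eff = 6000.0 mm
Slenderness ratio = L / r = 6000.0 / 26.0 = 230.77 (dimensionless)

230.77 (dimensionless)


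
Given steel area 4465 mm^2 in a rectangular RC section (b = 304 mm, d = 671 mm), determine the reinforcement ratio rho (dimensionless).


rho = As / (b * d)
= 4465 / (304 * 671)
= 4465 / 203984
= 0.021889 (dimensionless)

0.021889 (dimensionless)


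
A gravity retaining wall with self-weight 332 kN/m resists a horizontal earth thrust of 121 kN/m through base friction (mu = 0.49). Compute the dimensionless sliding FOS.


Resisting force = mu * W = 0.49 * 332 = 162.68 kN/m
FOS = Resisting / Driving = 162.68 / 121
= 1.3445 (dimensionless)

1.3445 (dimensionless)


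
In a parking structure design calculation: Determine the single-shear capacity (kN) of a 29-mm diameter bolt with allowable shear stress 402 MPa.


A = pi * d^2 / 4 = pi * 29^2 / 4 = 660.5199 mm^2
V = f_v * A / 1000 = 402 * 660.5199 / 1000
= 265.529 kN

265.529 kN


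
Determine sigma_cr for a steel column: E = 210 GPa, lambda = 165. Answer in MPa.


sigma_cr = pi^2 * E / lambda^2
= 9.8696 * 210000.0 / 165^2
= 9.8696 * 210000.0 / 27225
= 76.1292 MPa

76.1292 MPa


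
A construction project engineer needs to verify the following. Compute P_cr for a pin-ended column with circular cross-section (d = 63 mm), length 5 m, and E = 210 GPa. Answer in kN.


I = pi * d^4 / 64 = 773271.66 mm^4
L = 5000.0 mm
P_cr = pi^2 * E * I / L^2
= 9.8696 * 210000.0 * 773271.66 / 5000.0^2
= 64107.84 N = 64.1078 kN

64.1078 kN


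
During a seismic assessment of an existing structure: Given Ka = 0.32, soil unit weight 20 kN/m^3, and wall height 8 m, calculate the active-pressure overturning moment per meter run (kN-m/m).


Pa = 0.5 * Ka * gamma * H^2
= 0.5 * 0.32 * 20 * 8^2
= 204.8 kN/m
Arm = H / 3 = 8 / 3 = 2.6667 m
Mo = Pa * arm = Pa * H / 3 = 204.8 * 8 / 3 = 546.1333 kN-m/m

546.1333 kN-m/m


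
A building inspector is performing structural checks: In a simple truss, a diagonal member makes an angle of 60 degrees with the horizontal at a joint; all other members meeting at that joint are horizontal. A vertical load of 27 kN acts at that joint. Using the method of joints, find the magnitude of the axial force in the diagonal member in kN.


At the joint, only the diagonal has a vertical component, so vertical equilibrium gives:
F * sin(60) = 27
F = 27 / sin(60)
= 27 / 0.866025
= 31.18 kN

31.18 kN


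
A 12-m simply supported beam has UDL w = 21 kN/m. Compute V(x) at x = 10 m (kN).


R_A = w * L / 2 = 21 * 12 / 2 = 126.0 kN
V(x) = R_A - w * x = 126.0 - 21 * 10
= -84.0 kN

-84.0 kN


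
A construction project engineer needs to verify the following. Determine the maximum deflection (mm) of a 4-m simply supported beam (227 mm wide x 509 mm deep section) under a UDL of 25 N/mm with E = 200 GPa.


I = 227 * 509^3 / 12 = 2494582998.58 mm^4
L = 4000.0 mm, w = 25 N/mm, E = 200000.0 MPa
delta = 5 * w * L^4 / (384 * E * I)
= 5 * 25 * 4000.0^4 / (384 * 200000.0 * 2494582998.58)
= 0.167 mm

0.167 mm


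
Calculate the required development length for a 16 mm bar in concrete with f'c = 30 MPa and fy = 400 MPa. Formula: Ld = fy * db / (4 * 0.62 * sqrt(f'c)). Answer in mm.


Ld = (fy * db) / (4 * 0.62 * sqrt(f'c))
= (400 * 16) / (4 * 0.62 * sqrt(30))
= 6400 / 13.5835
= 471.16 mm

471.16 mm


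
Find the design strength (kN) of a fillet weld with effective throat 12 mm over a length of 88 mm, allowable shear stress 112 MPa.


Strength = throat * length * allowable stress
= 12 * 88 * 112 N
= 118272 N
= 118.27 kN

118.27 kN


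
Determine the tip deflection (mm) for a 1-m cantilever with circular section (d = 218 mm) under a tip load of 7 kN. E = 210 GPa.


I = pi * d^4 / 64 = pi * 218^4 / 64 = 110865360.4 mm^4
L = 1000.0 mm, P = 7000.0 N, E = 210000.0 MPa
delta = P * L^3 / (3 * E * I)
= 7000.0 * 1000.0^3 / (3 * 210000.0 * 110865360.4)
= 0.1002 mm

0.1002 mm


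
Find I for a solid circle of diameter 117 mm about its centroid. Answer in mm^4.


r = d / 2 = 117 / 2 = 58.5 mm
I = pi * r^4 / 4 = pi * 58.5^4 / 4
= 9198422.33 mm^4

9198422.33 mm^4


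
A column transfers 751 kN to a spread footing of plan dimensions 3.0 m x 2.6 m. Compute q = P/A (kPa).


A = 3.0 * 2.6 = 7.8 m^2
q = P / A = 751 / 7.8
= 96.2821 kPa

96.2821 kPa


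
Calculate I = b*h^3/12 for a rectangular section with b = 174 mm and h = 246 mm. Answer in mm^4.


I = b * h^3 / 12
= 174 * 246^3 / 12
= 174 * 14886936 / 12
= 215860572.0 mm^4

215860572.0 mm^4


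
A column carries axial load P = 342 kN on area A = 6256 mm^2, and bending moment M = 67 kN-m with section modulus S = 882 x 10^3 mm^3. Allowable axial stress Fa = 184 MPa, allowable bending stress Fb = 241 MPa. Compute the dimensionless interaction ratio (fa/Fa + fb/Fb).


f_a = P / A = 342000.0 / 6256 = 54.6675 MPa
f_b = M / S = 67000000.0 / 882000.0 = 75.9637 MPa
Ratio = f_a / Fa + f_b / Fb
= 54.6675 / 184 + 75.9637 / 241
= 0.6123 (dimensionless)

0.6123 (dimensionless)


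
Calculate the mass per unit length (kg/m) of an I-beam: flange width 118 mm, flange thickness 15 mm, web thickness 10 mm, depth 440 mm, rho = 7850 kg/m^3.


A_flanges = 2 * 118 * 15 = 3540 mm^2
A_web = (440 - 2 * 15) * 10 = 4100 mm^2
A_total = 3540 + 4100 = 7640 mm^2 = 0.007640 m^2
Weight = rho * A = 7850 * 0.007640 = 59.974 kg/m

59.974 kg/m


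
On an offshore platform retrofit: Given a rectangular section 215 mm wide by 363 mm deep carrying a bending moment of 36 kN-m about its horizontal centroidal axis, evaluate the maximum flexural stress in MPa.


I = b * h^3 / 12 = 215 * 363^3 / 12 = 856992633.75 mm^4
y = h / 2 = 363 / 2 = 181.5 mm
M = 36 kN-m = 36000000.0 N-mm
sigma = M * y / I = 36000000.0 * 181.5 / 856992633.75
= 7.62 MPa

7.62 MPa


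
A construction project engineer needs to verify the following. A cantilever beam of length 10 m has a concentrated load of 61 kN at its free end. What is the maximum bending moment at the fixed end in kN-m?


For a cantilever with a point load at the free end:
M_max = P * L = 61 * 10 = 610 kN-m

610 kN-m


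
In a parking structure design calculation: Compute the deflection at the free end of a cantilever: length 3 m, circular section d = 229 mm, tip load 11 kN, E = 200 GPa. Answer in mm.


I = pi * d^4 / 64 = pi * 229^4 / 64 = 134993180.01 mm^4
L = 3000.0 mm, P = 11000.0 N, E = 200000.0 MPa
delta = P * L^3 / (3 * E * I)
= 11000.0 * 3000.0^3 / (3 * 200000.0 * 134993180.01)
= 3.6669 mm

3.6669 mm


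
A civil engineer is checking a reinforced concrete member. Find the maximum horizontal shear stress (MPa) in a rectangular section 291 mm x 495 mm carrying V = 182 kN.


A = b * h = 291 * 495 = 144045 mm^2
V = 182 kN = 182000.0 N
tau_max = 1.5 * V / A = 1.5 * 182000.0 / 144045
= 1.8952 MPa

1.8952 MPa


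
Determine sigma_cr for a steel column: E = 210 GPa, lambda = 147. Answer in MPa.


sigma_cr = pi^2 * E / lambda^2
= 9.8696 * 210000.0 / 147^2
= 9.8696 * 210000.0 / 21609
= 95.9145 MPa

95.9145 MPa


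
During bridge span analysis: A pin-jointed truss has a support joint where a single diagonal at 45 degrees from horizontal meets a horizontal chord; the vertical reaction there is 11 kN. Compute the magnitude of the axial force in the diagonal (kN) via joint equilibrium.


At the joint, only the diagonal has a vertical component, so vertical equilibrium gives:
F * sin(45) = 11
F = 11 / sin(45)
= 11 / 0.707107
= 15.56 kN

15.56 kN


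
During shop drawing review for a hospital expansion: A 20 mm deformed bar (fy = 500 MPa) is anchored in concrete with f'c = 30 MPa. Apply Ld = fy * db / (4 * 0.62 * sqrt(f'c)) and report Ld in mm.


Ld = (fy * db) / (4 * 0.62 * sqrt(f'c))
= (500 * 20) / (4 * 0.62 * sqrt(30))
= 10000 / 13.5835
= 736.19 mm

736.19 mm


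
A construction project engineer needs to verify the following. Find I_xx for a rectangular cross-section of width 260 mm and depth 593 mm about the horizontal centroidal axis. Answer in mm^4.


I = b * h^3 / 12
= 260 * 593^3 / 12
= 260 * 208527857 / 12
= 4518103568.33 mm^4

4518103568.33 mm^4


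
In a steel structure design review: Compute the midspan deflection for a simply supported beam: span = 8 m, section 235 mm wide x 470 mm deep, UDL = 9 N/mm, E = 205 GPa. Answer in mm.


I = 235 * 470^3 / 12 = 2033200416.67 mm^4
L = 8000.0 mm, w = 9 N/mm, E = 205000.0 MPa
delta = 5 * w * L^4 / (384 * E * I)
= 5 * 9 * 8000.0^4 / (384 * 205000.0 * 2033200416.67)
= 1.1516 mm

1.1516 mm


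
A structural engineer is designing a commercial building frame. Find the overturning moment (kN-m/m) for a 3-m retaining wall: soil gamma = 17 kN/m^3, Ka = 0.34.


Pa = 0.5 * Ka * gamma * H^2
= 0.5 * 0.34 * 17 * 3^2
= 26.01 kN/m
Arm = H / 3 = 3 / 3 = 1.0 m
Mo = Pa * arm = Pa * H / 3 = 26.01 * 3 / 3 = 26.01 kN-m/m

26.01 kN-m/m


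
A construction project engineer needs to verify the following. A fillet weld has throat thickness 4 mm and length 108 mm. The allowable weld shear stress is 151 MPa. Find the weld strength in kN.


Strength = throat * length * allowable stress
= 4 * 108 * 151 N
= 65232 N
= 65.23 kN

65.23 kN


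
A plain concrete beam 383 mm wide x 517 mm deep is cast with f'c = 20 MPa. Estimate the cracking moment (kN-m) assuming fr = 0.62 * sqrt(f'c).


fr = 0.62 * sqrt(20) = 0.62 * 4.4721 = 2.7727 MPa
I = 383 * 517^3 / 12 = 4410513514.92 mm^4
y_t = 258.5 mm
M_cr = fr * I / y_t = 2.7727 * 4410513514.92 / 258.5 N-mm
= 47.3081 kN-m

47.3081 kN-m


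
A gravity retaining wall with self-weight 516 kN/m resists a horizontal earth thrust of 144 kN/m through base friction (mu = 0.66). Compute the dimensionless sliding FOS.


Resisting force = mu * W = 0.66 * 516 = 340.56 kN/m
FOS = Resisting / Driving = 340.56 / 144
= 2.365 (dimensionless)

2.365 (dimensionless)


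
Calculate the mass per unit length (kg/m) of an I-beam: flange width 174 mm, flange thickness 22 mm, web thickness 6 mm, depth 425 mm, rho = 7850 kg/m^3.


A_flanges = 2 * 174 * 22 = 7656 mm^2
A_web = (425 - 2 * 22) * 6 = 2286 mm^2
A_total = 7656 + 2286 = 9942 mm^2 = 0.009942 m^2
Weight = rho * A = 7850 * 0.009942 = 78.0447 kg/m

78.0447 kg/m


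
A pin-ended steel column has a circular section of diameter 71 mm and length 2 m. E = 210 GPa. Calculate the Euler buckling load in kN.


I = pi * d^4 / 64 = 1247392.97 mm^4
L = 2000.0 mm
P_cr = pi^2 * E * I / L^2
= 9.8696 * 210000.0 * 1247392.97 / 2000.0^2
= 646341.95 N = 646.3419 kN

646.3419 kN


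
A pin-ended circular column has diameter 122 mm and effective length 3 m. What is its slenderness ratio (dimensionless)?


Radius of gyration r = d / 4 = 122 / 4 = 30.5 mm
L_eff = 3000.0 mm
Slenderness ratio = L / r = 3000.0 / 30.5 = 98.36 (dimensionless)

98.36 (dimensionless)


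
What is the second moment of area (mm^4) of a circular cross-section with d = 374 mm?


r = d / 2 = 374 / 2 = 187.0 mm
I = pi * r^4 / 4 = pi * 187.0^4 / 4
= 960409190.91 mm^4

960409190.91 mm^4


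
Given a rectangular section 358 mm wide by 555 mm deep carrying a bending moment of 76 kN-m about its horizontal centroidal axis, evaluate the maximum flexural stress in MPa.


I = b * h^3 / 12 = 358 * 555^3 / 12 = 5100123937.5 mm^4
y = h / 2 = 555 / 2 = 277.5 mm
M = 76 kN-m = 76000000.0 N-mm
sigma = M * y / I = 76000000.0 * 277.5 / 5100123937.5
= 4.14 MPa

4.14 MPa


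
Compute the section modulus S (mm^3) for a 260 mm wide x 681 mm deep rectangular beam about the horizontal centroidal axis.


S = b * h^2 / 6
= 260 * 681^2 / 6
= 260 * 463761 / 6
= 20096310.0 mm^3

20096310.0 mm^3


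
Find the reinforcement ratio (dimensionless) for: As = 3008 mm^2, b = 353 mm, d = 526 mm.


rho = As / (b * d)
= 3008 / (353 * 526)
= 3008 / 185678
= 0.0162 (dimensionless)

0.0162 (dimensionless)


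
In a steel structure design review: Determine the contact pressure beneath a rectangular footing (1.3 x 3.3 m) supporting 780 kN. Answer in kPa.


A = 1.3 * 3.3 = 4.29 m^2
q = P / A = 780 / 4.29
= 181.8182 kPa

181.8182 kPa


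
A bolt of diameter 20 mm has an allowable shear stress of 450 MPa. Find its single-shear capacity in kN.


A = pi * d^2 / 4 = pi * 20^2 / 4 = 314.1593 mm^2
V = f_v * A / 1000 = 450 * 314.1593 / 1000
= 141.3717 kN

141.3717 kN


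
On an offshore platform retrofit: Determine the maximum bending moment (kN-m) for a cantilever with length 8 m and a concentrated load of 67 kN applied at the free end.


For a cantilever with a point load at the free end:
M_max = P * L = 67 * 8 = 536 kN-m

536 kN-m


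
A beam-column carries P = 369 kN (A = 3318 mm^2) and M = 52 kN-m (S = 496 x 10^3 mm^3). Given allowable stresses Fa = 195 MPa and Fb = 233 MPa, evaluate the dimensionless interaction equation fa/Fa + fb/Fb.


f_a = P / A = 369000.0 / 3318 = 111.2116 MPa
f_b = M / S = 52000000.0 / 496000.0 = 104.8387 MPa
Ratio = f_a / Fa + f_b / Fb
= 111.2116 / 195 + 104.8387 / 233
= 1.0203 (dimensionless)

1.0203 (dimensionless)


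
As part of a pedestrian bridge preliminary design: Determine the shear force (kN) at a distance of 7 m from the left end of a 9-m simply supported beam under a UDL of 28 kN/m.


R_A = w * L / 2 = 28 * 9 / 2 = 126.0 kN
V(x) = R_A - w * x = 126.0 - 28 * 7
= -70.0 kN

-70.0 kN


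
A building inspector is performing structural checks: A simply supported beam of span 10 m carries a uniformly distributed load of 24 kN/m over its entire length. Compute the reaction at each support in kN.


Total load = w * L = 24 * 10 = 240 kN
By symmetry, each reaction R = total / 2 = 240 / 2 = 120.0 kN

120.0 kN


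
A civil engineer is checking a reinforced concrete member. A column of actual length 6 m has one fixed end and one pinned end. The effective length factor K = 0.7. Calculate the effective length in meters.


L_eff = K * L
= 0.7 * 6
= 4.2 m

4.2 m


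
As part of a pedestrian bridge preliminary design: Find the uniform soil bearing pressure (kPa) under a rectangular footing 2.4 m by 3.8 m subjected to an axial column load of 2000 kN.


A = 2.4 * 3.8 = 9.12 m^2
q = P / A = 2000 / 9.12
= 219.2982 kPa

219.2982 kPa


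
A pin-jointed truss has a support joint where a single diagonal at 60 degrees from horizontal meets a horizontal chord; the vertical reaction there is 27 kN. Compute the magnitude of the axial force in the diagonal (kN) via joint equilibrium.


At the joint, only the diagonal has a vertical component, so vertical equilibrium gives:
F * sin(60) = 27
F = 27 / sin(60)
= 27 / 0.866025
= 31.18 kN

31.18 kN


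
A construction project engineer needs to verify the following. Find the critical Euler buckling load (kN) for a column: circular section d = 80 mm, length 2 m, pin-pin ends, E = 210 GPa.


I = pi * d^4 / 64 = 2010619.3 mm^4
L = 2000.0 mm
P_cr = pi^2 * E * I / L^2
= 9.8696 * 210000.0 * 2010619.3 / 2000.0^2
= 1041810.9 N = 1041.8109 kN

1041.8109 kN


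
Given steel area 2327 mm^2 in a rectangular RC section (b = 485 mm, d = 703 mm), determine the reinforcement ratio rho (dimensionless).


rho = As / (b * d)
= 2327 / (485 * 703)
= 2327 / 340955
= 0.006825 (dimensionless)

0.006825 (dimensionless)


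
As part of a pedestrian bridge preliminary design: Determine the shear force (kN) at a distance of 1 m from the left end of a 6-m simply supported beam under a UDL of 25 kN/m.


R_A = w * L / 2 = 25 * 6 / 2 = 75.0 kN
V(x) = R_A - w * x = 75.0 - 25 * 1
= 50.0 kN

50.0 kN


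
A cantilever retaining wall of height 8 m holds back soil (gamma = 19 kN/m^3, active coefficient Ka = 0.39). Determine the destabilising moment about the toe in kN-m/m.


Pa = 0.5 * Ka * gamma * H^2
= 0.5 * 0.39 * 19 * 8^2
= 237.12 kN/m
Arm = H / 3 = 8 / 3 = 2.6667 m
Mo = Pa * arm = Pa * H / 3 = 237.12 * 8 / 3 = 632.32 kN-m/m

632.32 kN-m/m


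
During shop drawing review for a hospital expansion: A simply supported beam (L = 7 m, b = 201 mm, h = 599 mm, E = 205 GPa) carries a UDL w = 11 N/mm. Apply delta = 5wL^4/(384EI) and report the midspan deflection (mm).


I = 201 * 599^3 / 12 = 3599940133.25 mm^4
L = 7000.0 mm, w = 11 N/mm, E = 205000.0 MPa
delta = 5 * w * L^4 / (384 * E * I)
= 5 * 11 * 7000.0^4 / (384 * 205000.0 * 3599940133.25)
= 0.466 mm

0.466 mm


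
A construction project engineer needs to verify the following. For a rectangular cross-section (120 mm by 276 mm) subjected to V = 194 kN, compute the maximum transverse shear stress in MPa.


A = b * h = 120 * 276 = 33120 mm^2
V = 194 kN = 194000.0 N
tau_max = 1.5 * V / A = 1.5 * 194000.0 / 33120
= 8.7862 MPa

8.7862 MPa


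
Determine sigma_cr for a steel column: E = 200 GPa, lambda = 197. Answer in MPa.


sigma_cr = pi^2 * E / lambda^2
= 9.8696 * 200000.0 / 197^2
= 9.8696 * 200000.0 / 38809
= 50.8625 MPa

50.8625 MPa


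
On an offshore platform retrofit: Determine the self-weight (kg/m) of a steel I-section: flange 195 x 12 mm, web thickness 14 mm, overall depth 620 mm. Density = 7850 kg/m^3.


A_flanges = 2 * 195 * 12 = 4680 mm^2
A_web = (620 - 2 * 12) * 14 = 8344 mm^2
A_total = 4680 + 8344 = 13024 mm^2 = 0.013024 m^2
Weight = rho * A = 7850 * 0.013024 = 102.2384 kg/m

102.2384 kg/m


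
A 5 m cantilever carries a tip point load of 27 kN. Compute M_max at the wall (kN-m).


For a cantilever with a point load at the free end:
M_max = P * L = 27 * 5 = 135 kN-m

135 kN-m


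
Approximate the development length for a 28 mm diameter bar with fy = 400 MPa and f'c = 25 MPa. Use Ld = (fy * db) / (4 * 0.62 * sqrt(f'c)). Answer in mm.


Ld = (fy * db) / (4 * 0.62 * sqrt(f'c))
= (400 * 28) / (4 * 0.62 * sqrt(25))
= 11200 / 12.4
= 903.23 mm

903.23 mm


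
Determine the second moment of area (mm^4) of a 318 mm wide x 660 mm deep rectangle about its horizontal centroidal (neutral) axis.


I = b * h^3 / 12
= 318 * 660^3 / 12
= 318 * 287496000 / 12
= 7618644000.0 mm^4

7618644000.0 mm^4


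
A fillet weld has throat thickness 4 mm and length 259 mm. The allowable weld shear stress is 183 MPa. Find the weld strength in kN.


Strength = throat * length * allowable stress
= 4 * 259 * 183 N
= 189588 N
= 189.59 kN

189.59 kN


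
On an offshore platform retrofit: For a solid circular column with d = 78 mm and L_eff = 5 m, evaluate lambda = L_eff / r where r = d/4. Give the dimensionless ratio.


Radius of gyration r = d / 4 = 78 / 4 = 19.5 mm
L_eff = 5000.0 mm
Slenderness ratio = L / r = 5000.0 / 19.5 = 256.41 (dimensionless)

256.41 (dimensionless)


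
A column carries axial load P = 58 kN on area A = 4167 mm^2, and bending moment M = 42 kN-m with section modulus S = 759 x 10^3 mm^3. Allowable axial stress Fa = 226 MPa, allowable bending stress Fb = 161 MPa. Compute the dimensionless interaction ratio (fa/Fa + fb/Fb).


f_a = P / A = 58000.0 / 4167 = 13.9189 MPa
f_b = M / S = 42000000.0 / 759000.0 = 55.336 MPa
Ratio = f_a / Fa + f_b / Fb
= 13.9189 / 226 + 55.336 / 161
= 0.4053 (dimensionless)

0.4053 (dimensionless)


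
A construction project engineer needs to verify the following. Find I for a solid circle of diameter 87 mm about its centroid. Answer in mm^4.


r = d / 2 = 87 / 2 = 43.5 mm
I = pi * r^4 / 4 = pi * 43.5^4 / 4
= 2812204.57 mm^4

2812204.57 mm^4


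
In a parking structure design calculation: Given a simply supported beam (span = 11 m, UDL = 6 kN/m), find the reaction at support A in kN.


Total load = w * L = 6 * 11 = 66 kN
By symmetry, each reaction R = total / 2 = 66 / 2 = 33.0 kN

33.0 kN


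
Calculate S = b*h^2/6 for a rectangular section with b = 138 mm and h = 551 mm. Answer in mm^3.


S = b * h^2 / 6
= 138 * 551^2 / 6
= 138 * 303601 / 6
= 6982823.0 mm^3

6982823.0 mm^3


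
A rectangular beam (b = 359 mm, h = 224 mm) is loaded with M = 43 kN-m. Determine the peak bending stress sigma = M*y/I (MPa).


I = b * h^3 / 12 = 359 * 224^3 / 12 = 336246101.33 mm^4
y = h / 2 = 224 / 2 = 112.0 mm
M = 43 kN-m = 43000000.0 N-mm
sigma = M * y / I = 43000000.0 * 112.0 / 336246101.33
= 14.32 MPa

14.32 MPa


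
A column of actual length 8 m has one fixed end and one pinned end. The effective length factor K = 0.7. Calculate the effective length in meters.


L_eff = K * L
= 0.7 * 8
= 5.6 m

5.6 m


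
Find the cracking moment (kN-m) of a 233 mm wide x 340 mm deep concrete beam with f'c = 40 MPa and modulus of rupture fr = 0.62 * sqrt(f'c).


fr = 0.62 * sqrt(40) = 0.62 * 6.3246 = 3.9212 MPa
I = 233 * 340^3 / 12 = 763152666.67 mm^4
y_t = 170.0 mm
M_cr = fr * I / y_t = 3.9212 * 763152666.67 / 170.0 N-mm
= 17.6029 kN-m

17.6029 kN-m


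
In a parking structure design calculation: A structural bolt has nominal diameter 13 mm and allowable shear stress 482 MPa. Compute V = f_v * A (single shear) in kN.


A = pi * d^2 / 4 = pi * 13^2 / 4 = 132.7323 mm^2
V = f_v * A / 1000 = 482 * 132.7323 / 1000
= 63.977 kN

63.977 kN


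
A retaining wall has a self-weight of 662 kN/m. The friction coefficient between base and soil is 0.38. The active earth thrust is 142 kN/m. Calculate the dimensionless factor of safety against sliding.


Resisting force = mu * W = 0.38 * 662 = 251.56 kN/m
FOS = Resisting / Driving = 251.56 / 142
= 1.7715 (dimensionless)

1.7715 (dimensionless)


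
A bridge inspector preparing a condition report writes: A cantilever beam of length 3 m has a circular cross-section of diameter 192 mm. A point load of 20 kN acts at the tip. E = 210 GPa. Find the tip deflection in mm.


I = pi * d^4 / 64 = pi * 192^4 / 64 = 66707522.83 mm^4
L = 3000.0 mm, P = 20000.0 N, E = 210000.0 MPa
delta = P * L^3 / (3 * E * I)
= 20000.0 * 3000.0^3 / (3 * 210000.0 * 66707522.83)
= 12.8493 mm

12.8493 mm


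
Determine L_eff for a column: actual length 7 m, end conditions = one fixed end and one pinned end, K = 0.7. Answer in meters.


L_eff = K * L
= 0.7 * 7
= 4.9 m

4.9 m


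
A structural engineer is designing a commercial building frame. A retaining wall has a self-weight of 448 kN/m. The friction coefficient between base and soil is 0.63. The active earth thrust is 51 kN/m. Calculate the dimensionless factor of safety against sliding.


Resisting force = mu * W = 0.63 * 448 = 282.24 kN/m
FOS = Resisting / Driving = 282.24 / 51
= 5.5341 (dimensionless)

5.5341 (dimensionless)


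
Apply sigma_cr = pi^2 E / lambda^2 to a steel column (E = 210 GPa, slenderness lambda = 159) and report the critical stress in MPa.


sigma_cr = pi^2 * E / lambda^2
= 9.8696 * 210000.0 / 159^2
= 9.8696 * 210000.0 / 25281
= 81.9832 MPa

81.9832 MPa


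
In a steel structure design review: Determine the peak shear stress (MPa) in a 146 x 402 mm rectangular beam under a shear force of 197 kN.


A = b * h = 146 * 402 = 58692 mm^2
V = 197 kN = 197000.0 N
tau_max = 1.5 * V / A = 1.5 * 197000.0 / 58692
= 5.0348 MPa

5.0348 MPa


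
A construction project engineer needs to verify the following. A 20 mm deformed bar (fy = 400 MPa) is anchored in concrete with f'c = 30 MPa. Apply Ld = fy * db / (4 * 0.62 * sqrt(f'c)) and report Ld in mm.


Ld = (fy * db) / (4 * 0.62 * sqrt(f'c))
= (400 * 20) / (4 * 0.62 * sqrt(30))
= 8000 / 13.5835
= 588.95 mm

588.95 mm


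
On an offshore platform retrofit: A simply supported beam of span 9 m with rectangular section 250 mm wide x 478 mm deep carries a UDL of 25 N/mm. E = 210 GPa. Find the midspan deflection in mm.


I = 250 * 478^3 / 12 = 2275319833.33 mm^4
L = 9000.0 mm, w = 25 N/mm, E = 210000.0 MPa
delta = 5 * w * L^4 / (384 * E * I)
= 5 * 25 * 9000.0^4 / (384 * 210000.0 * 2275319833.33)
= 4.4698 mm

4.4698 mm


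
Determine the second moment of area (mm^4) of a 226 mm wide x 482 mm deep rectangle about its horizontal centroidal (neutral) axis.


I = b * h^3 / 12
= 226 * 482^3 / 12
= 226 * 111980168 / 12
= 2108959830.67 mm^4

2108959830.67 mm^4


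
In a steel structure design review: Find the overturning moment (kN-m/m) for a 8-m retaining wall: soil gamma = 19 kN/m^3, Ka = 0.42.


Pa = 0.5 * Ka * gamma * H^2
= 0.5 * 0.42 * 19 * 8^2
= 255.36 kN/m
Arm = H / 3 = 8 / 3 = 2.6667 m
Mo = Pa * arm = Pa * H / 3 = 255.36 * 8 / 3 = 680.96 kN-m/m

680.96 kN-m/m


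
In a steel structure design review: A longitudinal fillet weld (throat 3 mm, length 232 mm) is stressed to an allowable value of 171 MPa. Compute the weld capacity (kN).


Strength = throat * length * allowable stress
= 3 * 232 * 171 N
= 119016 N
= 119.02 kN

119.02 kN


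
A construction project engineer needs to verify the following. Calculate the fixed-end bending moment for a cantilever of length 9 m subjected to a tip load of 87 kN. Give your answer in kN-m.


For a cantilever with a point load at the free end:
M_max = P * L = 87 * 9 = 783 kN-m

783 kN-m


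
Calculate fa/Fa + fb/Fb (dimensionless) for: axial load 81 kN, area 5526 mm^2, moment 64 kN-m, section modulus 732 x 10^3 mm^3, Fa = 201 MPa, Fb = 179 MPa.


f_a = P / A = 81000.0 / 5526 = 14.658 MPa
f_b = M / S = 64000000.0 / 732000.0 = 87.4317 MPa
Ratio = f_a / Fa + f_b / Fb
= 14.658 / 201 + 87.4317 / 179
= 0.5614 (dimensionless)

0.5614 (dimensionless)


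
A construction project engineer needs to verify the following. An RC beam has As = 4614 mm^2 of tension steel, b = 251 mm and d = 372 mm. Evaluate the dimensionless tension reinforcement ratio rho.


rho = As / (b * d)
= 4614 / (251 * 372)
= 4614 / 93372
= 0.049415 (dimensionless)

0.049415 (dimensionless)


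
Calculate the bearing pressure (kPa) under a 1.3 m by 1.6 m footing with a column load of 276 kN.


A = 1.3 * 1.6 = 2.08 m^2
q = P / A = 276 / 2.08
= 132.6923 kPa

132.6923 kPa


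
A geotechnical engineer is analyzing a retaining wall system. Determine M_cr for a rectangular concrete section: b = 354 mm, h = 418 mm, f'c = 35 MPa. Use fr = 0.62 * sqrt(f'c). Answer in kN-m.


fr = 0.62 * sqrt(35) = 0.62 * 5.9161 = 3.668 MPa
I = 354 * 418^3 / 12 = 2154521644.0 mm^4
y_t = 209.0 mm
M_cr = fr * I / y_t = 3.668 * 2154521644.0 / 209.0 N-mm
= 37.8121 kN-m

37.8121 kN-m


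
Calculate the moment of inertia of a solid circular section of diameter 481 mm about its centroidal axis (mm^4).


r = d / 2 = 481 / 2 = 240.5 mm
I = pi * r^4 / 4 = pi * 240.5^4 / 4
= 2627545251.71 mm^4

2627545251.71 mm^4


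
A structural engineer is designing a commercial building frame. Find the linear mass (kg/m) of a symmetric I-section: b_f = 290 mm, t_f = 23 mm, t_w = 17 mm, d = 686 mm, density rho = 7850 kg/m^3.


A_flanges = 2 * 290 * 23 = 13340 mm^2
A_web = (686 - 2 * 23) * 17 = 10880 mm^2
A_total = 13340 + 10880 = 24220 mm^2 = 0.024220 m^2
Weight = rho * A = 7850 * 0.024220 = 190.127 kg/m

190.127 kg/m


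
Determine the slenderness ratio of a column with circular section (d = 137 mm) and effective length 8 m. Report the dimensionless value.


Radius of gyration r = d / 4 = 137 / 4 = 34.25 mm
L_eff = 8000.0 mm
Slenderness ratio = L / r = 8000.0 / 34.25 = 233.58 (dimensionless)

233.58 (dimensionless)


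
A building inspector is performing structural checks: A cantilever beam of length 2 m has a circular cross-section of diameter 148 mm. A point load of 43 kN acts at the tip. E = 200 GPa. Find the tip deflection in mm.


I = pi * d^4 / 64 = pi * 148^4 / 64 = 23551401.72 mm^4
L = 2000.0 mm, P = 43000.0 N, E = 200000.0 MPa
delta = P * L^3 / (3 * E * I)
= 43000.0 * 2000.0^3 / (3 * 200000.0 * 23551401.72)
= 24.3439 mm

24.3439 mm


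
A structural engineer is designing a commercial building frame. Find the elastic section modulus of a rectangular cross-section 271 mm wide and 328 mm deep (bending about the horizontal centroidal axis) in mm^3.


S = b * h^2 / 6
= 271 * 328^2 / 6
= 271 * 107584 / 6
= 4859210.67 mm^3

4859210.67 mm^3


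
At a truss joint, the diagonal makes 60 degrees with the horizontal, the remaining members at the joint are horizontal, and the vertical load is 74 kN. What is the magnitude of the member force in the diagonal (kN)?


At the joint, only the diagonal has a vertical component, so vertical equilibrium gives:
F * sin(60) = 74
F = 74 / sin(60)
= 74 / 0.866025
= 85.45 kN

85.45 kN


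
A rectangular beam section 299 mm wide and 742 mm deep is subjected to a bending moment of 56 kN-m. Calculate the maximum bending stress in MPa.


I = b * h^3 / 12 = 299 * 742^3 / 12 = 10178918992.67 mm^4
y = h / 2 = 742 / 2 = 371.0 mm
M = 56 kN-m = 56000000.0 N-mm
sigma = M * y / I = 56000000.0 * 371.0 / 10178918992.67
= 2.04 MPa

2.04 MPa


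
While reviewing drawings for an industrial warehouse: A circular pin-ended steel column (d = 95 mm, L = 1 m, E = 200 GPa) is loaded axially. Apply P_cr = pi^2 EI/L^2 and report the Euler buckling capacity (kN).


I = pi * d^4 / 64 = 3998198.21 mm^4
L = 1000.0 mm
P_cr = pi^2 * E * I / L^2
= 9.8696 * 200000.0 * 3998198.21 / 1000.0^2
= 7892126.92 N = 7892.1269 kN

7892.1269 kN


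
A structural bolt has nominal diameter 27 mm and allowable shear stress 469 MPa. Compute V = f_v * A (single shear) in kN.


A = pi * d^2 / 4 = pi * 27^2 / 4 = 572.5553 mm^2
V = f_v * A / 1000 = 469 * 572.5553 / 1000
= 268.5284 kN

268.5284 kN


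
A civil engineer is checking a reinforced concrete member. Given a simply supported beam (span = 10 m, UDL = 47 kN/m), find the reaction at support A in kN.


Total load = w * L = 47 * 10 = 470 kN
By symmetry, each reaction R = total / 2 = 470 / 2 = 235.0 kN

235.0 kN


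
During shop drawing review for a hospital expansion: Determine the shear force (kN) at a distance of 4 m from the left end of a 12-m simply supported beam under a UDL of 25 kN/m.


R_A = w * L / 2 = 25 * 12 / 2 = 150.0 kN
V(x) = R_A - w * x = 150.0 - 25 * 4
= 50.0 kN

50.0 kN


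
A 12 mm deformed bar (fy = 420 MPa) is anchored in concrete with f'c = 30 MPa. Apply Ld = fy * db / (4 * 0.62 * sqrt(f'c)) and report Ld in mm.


Ld = (fy * db) / (4 * 0.62 * sqrt(f'c))
= (420 * 12) / (4 * 0.62 * sqrt(30))
= 5040 / 13.5835
= 371.04 mm

371.04 mm


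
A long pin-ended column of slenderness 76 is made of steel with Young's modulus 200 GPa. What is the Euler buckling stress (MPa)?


sigma_cr = pi^2 * E / lambda^2
= 9.8696 * 200000.0 / 76^2
= 9.8696 * 200000.0 / 5776
= 341.7453 MPa

341.7453 MPa


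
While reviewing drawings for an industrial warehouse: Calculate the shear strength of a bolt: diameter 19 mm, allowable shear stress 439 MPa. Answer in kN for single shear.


A = pi * d^2 / 4 = pi * 19^2 / 4 = 283.5287 mm^2
V = f_v * A / 1000 = 439 * 283.5287 / 1000
= 124.4691 kN

124.4691 kN


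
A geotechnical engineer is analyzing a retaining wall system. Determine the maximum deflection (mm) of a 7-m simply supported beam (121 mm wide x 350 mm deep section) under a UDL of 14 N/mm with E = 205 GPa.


I = 121 * 350^3 / 12 = 432322916.67 mm^4
L = 7000.0 mm, w = 14 N/mm, E = 205000.0 MPa
delta = 5 * w * L^4 / (384 * E * I)
= 5 * 14 * 7000.0^4 / (384 * 205000.0 * 432322916.67)
= 4.9385 mm

4.9385 mm


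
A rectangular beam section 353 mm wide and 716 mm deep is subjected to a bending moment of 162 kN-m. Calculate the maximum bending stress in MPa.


I = b * h^3 / 12 = 353 * 716^3 / 12 = 10797731557.33 mm^4
y = h / 2 = 716 / 2 = 358.0 mm
M = 162 kN-m = 162000000.0 N-mm
sigma = M * y / I = 162000000.0 * 358.0 / 10797731557.33
= 5.37 MPa

5.37 MPa


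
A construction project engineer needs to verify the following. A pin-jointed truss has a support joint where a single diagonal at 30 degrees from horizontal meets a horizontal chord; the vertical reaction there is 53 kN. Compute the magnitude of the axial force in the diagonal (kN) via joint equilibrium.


At the joint, only the diagonal has a vertical component, so vertical equilibrium gives:
F * sin(30) = 53
F = 53 / sin(30)
= 53 / 0.5
= 106.0 kN

106.0 kN


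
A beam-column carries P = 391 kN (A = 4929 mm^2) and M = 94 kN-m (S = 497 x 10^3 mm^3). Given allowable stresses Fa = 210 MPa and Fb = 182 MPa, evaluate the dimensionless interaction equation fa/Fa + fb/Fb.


f_a = P / A = 391000.0 / 4929 = 79.3264 MPa
f_b = M / S = 94000000.0 / 497000.0 = 189.1348 MPa
Ratio = f_a / Fa + f_b / Fb
= 79.3264 / 210 + 189.1348 / 182
= 1.4169 (dimensionless)

1.4169 (dimensionless)


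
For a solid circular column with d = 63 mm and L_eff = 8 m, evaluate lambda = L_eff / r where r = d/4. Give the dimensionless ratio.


Radius of gyration r = d / 4 = 63 / 4 = 15.75 mm
L_eff = 8000.0 mm
Slenderness ratio = L / r = 8000.0 / 15.75 = 507.94 (dimensionless)

507.94 (dimensionless)


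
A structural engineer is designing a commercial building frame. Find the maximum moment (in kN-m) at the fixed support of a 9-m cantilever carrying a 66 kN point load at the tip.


For a cantilever with a point load at the free end:
M_max = P * L = 66 * 9 = 594 kN-m

594 kN-m


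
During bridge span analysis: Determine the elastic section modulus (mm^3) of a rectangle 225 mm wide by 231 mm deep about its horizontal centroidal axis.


S = b * h^2 / 6
= 225 * 231^2 / 6
= 225 * 53361 / 6
= 2001037.5 mm^3

2001037.5 mm^3


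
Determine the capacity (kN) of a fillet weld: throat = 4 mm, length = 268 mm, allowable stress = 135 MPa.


Strength = throat * length * allowable stress
= 4 * 268 * 135 N
= 144720 N
= 144.72 kN

144.72 kN


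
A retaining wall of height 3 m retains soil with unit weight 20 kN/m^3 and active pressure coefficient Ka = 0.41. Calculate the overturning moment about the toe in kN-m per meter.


Pa = 0.5 * Ka * gamma * H^2
= 0.5 * 0.41 * 20 * 3^2
= 36.9 kN/m
Arm = H / 3 = 3 / 3 = 1.0 m
Mo = Pa * arm = Pa * H / 3 = 36.9 * 3 / 3 = 36.9 kN-m/m

36.9 kN-m/m


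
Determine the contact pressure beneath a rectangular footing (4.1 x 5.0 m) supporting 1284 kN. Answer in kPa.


A = 4.1 * 5.0 = 20.5 m^2
q = P / A = 1284 / 20.5
= 62.6341 kPa

62.6341 kPa


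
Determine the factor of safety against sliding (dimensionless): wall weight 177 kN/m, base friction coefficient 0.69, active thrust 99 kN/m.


Resisting force = mu * W = 0.69 * 177 = 122.13 kN/m
FOS = Resisting / Driving = 122.13 / 99
= 1.2336 (dimensionless)

1.2336 (dimensionless)


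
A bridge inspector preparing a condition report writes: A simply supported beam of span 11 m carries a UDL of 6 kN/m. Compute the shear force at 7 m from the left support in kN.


R_A = w * L / 2 = 6 * 11 / 2 = 33.0 kN
V(x) = R_A - w * x = 33.0 - 6 * 7
= -9.0 kN

-9.0 kN


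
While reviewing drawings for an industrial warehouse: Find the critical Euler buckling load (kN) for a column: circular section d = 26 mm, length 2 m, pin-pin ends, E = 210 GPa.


I = pi * d^4 / 64 = 22431.76 mm^4
L = 2000.0 mm
P_cr = pi^2 * E * I / L^2
= 9.8696 * 210000.0 * 22431.76 / 2000.0^2
= 11623.11 N = 11.6231 kN

11.6231 kN


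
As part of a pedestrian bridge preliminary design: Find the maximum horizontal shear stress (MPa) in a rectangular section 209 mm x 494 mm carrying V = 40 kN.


A = b * h = 209 * 494 = 103246 mm^2
V = 40 kN = 40000.0 N
tau_max = 1.5 * V / A = 1.5 * 40000.0 / 103246
= 0.5811 MPa

0.5811 MPa


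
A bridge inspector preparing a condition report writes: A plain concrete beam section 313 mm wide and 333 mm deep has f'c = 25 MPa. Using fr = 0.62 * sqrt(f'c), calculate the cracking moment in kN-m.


fr = 0.62 * sqrt(25) = 0.62 * 5.0 = 3.1 MPa
I = 313 * 333^3 / 12 = 963154131.75 mm^4
y_t = 166.5 mm
M_cr = fr * I / y_t = 3.1 * 963154131.75 / 166.5 N-mm
= 17.9326 kN-m

17.9326 kN-m


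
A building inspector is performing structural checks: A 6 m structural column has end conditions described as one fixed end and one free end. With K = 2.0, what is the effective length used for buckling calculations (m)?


L_eff = K * L
= 2.0 * 6
= 12.0 m

12.0 m


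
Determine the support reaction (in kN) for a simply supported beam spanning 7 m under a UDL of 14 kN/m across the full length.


Total load = w * L = 14 * 7 = 98 kN
By symmetry, each reaction R = total / 2 = 98 / 2 = 49.0 kN

49.0 kN


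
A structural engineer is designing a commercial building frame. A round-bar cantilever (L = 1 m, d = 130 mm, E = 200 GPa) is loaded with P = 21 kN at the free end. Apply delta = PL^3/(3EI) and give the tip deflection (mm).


I = pi * d^4 / 64 = pi * 130^4 / 64 = 14019848.09 mm^4
L = 1000.0 mm, P = 21000.0 N, E = 200000.0 MPa
delta = P * L^3 / (3 * E * I)
= 21000.0 * 1000.0^3 / (3 * 200000.0 * 14019848.09)
= 2.4965 mm

2.4965 mm


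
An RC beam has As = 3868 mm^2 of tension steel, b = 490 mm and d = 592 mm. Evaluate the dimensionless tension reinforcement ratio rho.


rho = As / (b * d)
= 3868 / (490 * 592)
= 3868 / 290080
= 0.013334 (dimensionless)

0.013334 (dimensionless)


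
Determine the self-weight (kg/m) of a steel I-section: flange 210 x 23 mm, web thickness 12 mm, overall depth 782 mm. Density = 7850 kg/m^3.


A_flanges = 2 * 210 * 23 = 9660 mm^2
A_web = (782 - 2 * 23) * 12 = 8832 mm^2
A_total = 9660 + 8832 = 18492 mm^2 = 0.018492 m^2
Weight = rho * A = 7850 * 0.018492 = 145.1622 kg/m

145.1622 kg/m


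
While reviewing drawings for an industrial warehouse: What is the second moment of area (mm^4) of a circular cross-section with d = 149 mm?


r = d / 2 = 149 / 2 = 74.5 mm
I = pi * r^4 / 4 = pi * 74.5^4 / 4
= 24194406.46 mm^4

24194406.46 mm^4


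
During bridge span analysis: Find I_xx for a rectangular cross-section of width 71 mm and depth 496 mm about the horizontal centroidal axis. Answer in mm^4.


I = b * h^3 / 12
= 71 * 496^3 / 12
= 71 * 122023936 / 12
= 721974954.67 mm^4

721974954.67 mm^4


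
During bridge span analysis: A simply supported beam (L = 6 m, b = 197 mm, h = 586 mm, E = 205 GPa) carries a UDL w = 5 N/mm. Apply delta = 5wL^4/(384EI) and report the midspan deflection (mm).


I = 197 * 586^3 / 12 = 3303526752.67 mm^4
L = 6000.0 mm, w = 5 N/mm, E = 205000.0 MPa
delta = 5 * w * L^4 / (384 * E * I)
= 5 * 5 * 6000.0^4 / (384 * 205000.0 * 3303526752.67)
= 0.1246 mm

0.1246 mm


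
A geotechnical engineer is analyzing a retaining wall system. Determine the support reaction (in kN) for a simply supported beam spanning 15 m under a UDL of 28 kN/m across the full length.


Total load = w * L = 28 * 15 = 420 kN
By symmetry, each reaction R = total / 2 = 420 / 2 = 210.0 kN

210.0 kN


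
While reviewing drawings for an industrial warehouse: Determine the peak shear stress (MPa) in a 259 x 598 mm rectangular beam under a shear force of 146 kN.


A = b * h = 259 * 598 = 154882 mm^2
V = 146 kN = 146000.0 N
tau_max = 1.5 * V / A = 1.5 * 146000.0 / 154882
= 1.414 MPa

1.414 MPa
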